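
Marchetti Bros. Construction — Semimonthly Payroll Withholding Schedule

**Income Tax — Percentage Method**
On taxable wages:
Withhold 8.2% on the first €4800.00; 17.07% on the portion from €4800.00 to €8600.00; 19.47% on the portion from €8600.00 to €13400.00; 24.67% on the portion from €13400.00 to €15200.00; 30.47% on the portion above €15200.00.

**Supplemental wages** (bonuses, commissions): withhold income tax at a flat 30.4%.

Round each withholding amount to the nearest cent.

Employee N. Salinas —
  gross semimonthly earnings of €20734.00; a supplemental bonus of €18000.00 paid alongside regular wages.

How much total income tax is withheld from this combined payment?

€9579.09

Income Tax: taxable = €20734.00
  €2420.88 + 30.47% × (€20734.00 − €15200.00) = €2420.88 + 30.47% × €5534.00 = €4107.09
Supplemental (30.4% flat on bonus): 30.4% × €18000.00 = €5472.00
Total income tax: €4107.09 + €5472.00 = €9579.09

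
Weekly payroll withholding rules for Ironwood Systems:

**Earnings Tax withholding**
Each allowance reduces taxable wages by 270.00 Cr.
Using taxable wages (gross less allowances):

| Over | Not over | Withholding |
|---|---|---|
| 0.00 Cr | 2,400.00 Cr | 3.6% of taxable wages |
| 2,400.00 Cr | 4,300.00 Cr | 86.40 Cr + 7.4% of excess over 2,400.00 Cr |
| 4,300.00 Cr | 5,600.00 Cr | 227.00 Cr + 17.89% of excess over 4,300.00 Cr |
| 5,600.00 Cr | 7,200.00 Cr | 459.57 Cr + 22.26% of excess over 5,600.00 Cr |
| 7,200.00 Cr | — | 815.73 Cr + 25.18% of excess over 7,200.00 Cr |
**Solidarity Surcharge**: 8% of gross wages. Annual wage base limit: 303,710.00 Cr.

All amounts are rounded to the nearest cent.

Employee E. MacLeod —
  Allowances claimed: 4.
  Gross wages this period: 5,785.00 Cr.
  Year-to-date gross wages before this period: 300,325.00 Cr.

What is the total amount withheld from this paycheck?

570.25 Cr

Earnings Tax: taxable = 5,785.00 Cr − 4×270.00 Cr = 4,705.00 Cr
  227.00 Cr + 17.89% × (4,705.00 Cr − 4,300.00 Cr) = 227.00 Cr + 17.89% × 405.00 Cr = 299.45 Cr
Solidarity Surcharge: cap 303,710.00 Cr − YTD 300,325.00 Cr = 3,385.00 Cr subject; 8% × 3,385.00 Cr = 270.80 Cr
Total: 299.45 Cr + 270.80 Cr = 570.25 Cr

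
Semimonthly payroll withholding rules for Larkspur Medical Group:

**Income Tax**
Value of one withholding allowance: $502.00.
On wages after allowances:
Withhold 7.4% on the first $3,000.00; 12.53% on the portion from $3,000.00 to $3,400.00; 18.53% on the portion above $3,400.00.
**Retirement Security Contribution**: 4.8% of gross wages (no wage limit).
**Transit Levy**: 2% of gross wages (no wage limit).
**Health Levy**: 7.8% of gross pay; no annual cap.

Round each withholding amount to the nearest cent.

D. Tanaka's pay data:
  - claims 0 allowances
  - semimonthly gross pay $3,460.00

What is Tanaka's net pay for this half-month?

Income Tax: taxable = $3,460.00
  $272.12 + 18.53% × ($3,460.00 − $3,400.00) = $272.12 + 18.53% × $60.00 = $283.24
Retirement Security Contribution: 4.8% × $3,460.00 = $166.08
Transit Levy: 2% × $3,460.00 = $69.20
Health Levy: 7.8% × $3,460.00 = $269.88
Total withheld: $283.24 + $166.08 + $69.20 + $269.88 = $788.40
Net pay: $3,460.00 − $788.40 = $2,671.60

$2,671.60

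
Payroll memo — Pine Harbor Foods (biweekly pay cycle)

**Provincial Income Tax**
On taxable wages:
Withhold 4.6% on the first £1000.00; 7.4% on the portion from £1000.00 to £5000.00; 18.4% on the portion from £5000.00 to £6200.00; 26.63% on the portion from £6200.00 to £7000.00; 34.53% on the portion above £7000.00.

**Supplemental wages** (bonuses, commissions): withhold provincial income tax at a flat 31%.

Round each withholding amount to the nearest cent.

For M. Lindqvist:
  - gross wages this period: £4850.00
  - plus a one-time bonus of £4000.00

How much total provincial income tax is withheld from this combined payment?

£1570.90

Provincial Income Tax: taxable = £4850.00
  £46.00 + 7.4% × (£4850.00 − £1000.00) = £46.00 + 7.4% × £3850.00 = £330.90
Supplemental (31% flat on bonus): 31% × £4000.00 = £1240.00
Total provincial income tax: £330.90 + £1240.00 = £1570.90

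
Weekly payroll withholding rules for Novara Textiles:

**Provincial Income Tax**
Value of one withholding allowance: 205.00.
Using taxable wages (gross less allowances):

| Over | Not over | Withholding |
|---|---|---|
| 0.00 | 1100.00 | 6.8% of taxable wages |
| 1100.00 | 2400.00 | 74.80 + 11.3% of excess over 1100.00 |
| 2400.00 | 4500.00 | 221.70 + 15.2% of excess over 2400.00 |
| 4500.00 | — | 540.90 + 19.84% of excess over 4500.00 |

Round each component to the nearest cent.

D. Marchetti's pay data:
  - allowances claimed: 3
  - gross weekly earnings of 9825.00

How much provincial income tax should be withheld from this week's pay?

1475.36

Provincial Income Tax: taxable = 9825.00 − 3×205.00 = 9210.00
  540.90 + 19.84% × (9210.00 − 4500.00) = 540.90 + 19.84% × 4710.00 = 1475.36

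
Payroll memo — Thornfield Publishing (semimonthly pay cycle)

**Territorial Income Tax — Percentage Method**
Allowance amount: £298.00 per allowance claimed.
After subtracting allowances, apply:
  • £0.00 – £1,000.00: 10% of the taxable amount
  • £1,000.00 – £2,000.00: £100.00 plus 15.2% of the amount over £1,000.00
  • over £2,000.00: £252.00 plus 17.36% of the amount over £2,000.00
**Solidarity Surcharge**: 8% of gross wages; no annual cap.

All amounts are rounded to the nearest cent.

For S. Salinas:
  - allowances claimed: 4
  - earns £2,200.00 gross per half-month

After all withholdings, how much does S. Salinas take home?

Territorial Income Tax: taxable = £2,200.00 − 4×£298.00 = £1,008.00
  £100.00 + 15.2% × (£1,008.00 − £1,000.00) = £100.00 + 15.2% × £8.00 = £101.22
Solidarity Surcharge: 8% × £2,200.00 = £176.00
Total withheld: £101.22 + £176.00 = £277.22
Net pay: £2,200.00 − £277.22 = £1,922.78

£1,922.78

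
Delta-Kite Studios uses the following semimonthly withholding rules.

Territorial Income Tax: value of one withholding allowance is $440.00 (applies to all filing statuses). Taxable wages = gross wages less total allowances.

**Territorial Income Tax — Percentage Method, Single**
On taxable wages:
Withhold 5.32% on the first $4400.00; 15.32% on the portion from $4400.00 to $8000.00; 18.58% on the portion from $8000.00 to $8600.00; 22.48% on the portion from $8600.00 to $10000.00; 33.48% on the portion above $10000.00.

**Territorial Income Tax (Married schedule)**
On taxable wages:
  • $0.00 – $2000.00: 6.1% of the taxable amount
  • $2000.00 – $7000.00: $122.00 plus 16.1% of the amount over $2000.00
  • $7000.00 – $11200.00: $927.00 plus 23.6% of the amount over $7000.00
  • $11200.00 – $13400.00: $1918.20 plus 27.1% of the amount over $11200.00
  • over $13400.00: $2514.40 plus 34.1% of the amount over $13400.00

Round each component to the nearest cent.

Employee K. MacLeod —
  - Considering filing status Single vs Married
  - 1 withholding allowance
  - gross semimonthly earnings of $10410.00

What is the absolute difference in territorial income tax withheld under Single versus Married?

Territorial Income Tax (Single): taxable = $10410.00 − 1×$440.00 = $9970.00
  $897.08 + 22.48% × ($9970.00 − $8600.00) = $897.08 + 22.48% × $1370.00 = $1205.06
Territorial Income Tax (Married): taxable = $10410.00 − 1×$440.00 = $9970.00
  $927.00 + 23.6% × ($9970.00 − $7000.00) = $927.00 + 23.6% × $2970.00 = $1627.92
Difference: |$1205.06 − $1627.92| = $422.86 (higher under Married)

$422.86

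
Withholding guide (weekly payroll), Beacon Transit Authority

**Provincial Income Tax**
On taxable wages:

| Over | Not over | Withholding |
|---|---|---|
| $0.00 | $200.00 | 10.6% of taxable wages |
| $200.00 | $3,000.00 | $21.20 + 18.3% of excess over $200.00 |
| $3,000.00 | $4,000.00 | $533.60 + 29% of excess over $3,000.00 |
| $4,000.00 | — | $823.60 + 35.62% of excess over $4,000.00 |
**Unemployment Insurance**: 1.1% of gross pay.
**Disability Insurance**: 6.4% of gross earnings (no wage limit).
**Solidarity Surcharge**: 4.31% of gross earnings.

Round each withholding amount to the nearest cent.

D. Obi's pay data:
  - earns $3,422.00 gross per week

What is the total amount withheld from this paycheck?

$1,060.12

Provincial Income Tax: taxable = $3,422.00
  $533.60 + 29% × ($3,422.00 − $3,000.00) = $533.60 + 29% × $422.00 = $655.98
Unemployment Insurance: 1.1% × $3,422.00 = $37.64
Disability Insurance: 6.4% × $3,422.00 = $219.01
Solidarity Surcharge: 4.31% × $3,422.00 = $147.49
Total: $655.98 + $37.64 + $219.01 + $147.49 = $1,060.12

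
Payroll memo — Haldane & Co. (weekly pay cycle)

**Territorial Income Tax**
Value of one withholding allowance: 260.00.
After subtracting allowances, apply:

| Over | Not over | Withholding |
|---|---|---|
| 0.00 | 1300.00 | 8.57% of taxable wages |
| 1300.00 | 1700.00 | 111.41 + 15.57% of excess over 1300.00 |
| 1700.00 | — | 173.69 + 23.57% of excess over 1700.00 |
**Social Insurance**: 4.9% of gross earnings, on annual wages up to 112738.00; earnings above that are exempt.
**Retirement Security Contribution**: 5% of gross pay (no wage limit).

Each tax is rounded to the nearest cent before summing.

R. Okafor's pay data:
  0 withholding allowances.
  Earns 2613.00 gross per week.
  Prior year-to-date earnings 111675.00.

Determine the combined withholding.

Territorial Income Tax: taxable = 2613.00
  173.69 + 23.57% × (2613.00 − 1700.00) = 173.69 + 23.57% × 913.00 = 388.88
Social Insurance: cap 112738.00 − YTD 111675.00 = 1063.00 subject; 4.9% × 1063.00 = 52.09
Retirement Security Contribution: 5% × 2613.00 = 130.65
Total: 388.88 + 52.09 + 130.65 = 571.62

571.62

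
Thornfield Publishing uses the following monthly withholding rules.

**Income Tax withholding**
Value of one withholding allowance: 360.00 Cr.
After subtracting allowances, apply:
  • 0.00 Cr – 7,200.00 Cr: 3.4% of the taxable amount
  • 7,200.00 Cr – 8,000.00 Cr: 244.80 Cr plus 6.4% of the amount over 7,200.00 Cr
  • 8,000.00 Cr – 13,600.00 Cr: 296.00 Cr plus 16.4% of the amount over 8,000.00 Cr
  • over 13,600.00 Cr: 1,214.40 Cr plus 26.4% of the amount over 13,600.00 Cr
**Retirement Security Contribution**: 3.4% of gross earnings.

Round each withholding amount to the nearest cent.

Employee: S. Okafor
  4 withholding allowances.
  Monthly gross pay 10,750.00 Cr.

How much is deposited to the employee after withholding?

Income Tax: taxable = 10,750.00 Cr − 4×360.00 Cr = 9,310.00 Cr
  296.00 Cr + 16.4% × (9,310.00 Cr − 8,000.00 Cr) = 296.00 Cr + 16.4% × 1,310.00 Cr = 510.84 Cr
Retirement Security Contribution: 3.4% × 10,750.00 Cr = 365.50 Cr
Total withheld: 510.84 Cr + 365.50 Cr = 876.34 Cr
Net pay: 10,750.00 Cr − 876.34 Cr = 9,873.66 Cr

9,873.66 Cr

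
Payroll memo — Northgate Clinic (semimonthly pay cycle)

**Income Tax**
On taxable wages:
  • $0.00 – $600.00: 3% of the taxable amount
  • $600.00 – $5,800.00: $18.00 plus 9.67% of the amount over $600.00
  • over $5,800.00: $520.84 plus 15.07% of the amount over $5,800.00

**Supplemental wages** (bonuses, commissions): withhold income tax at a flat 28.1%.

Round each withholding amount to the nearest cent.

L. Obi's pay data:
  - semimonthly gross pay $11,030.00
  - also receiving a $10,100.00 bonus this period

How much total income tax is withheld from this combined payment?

$4,147.10

Income Tax: taxable = $11,030.00
  $520.84 + 15.07% × ($11,030.00 − $5,800.00) = $520.84 + 15.07% × $5,230.00 = $1,309.00
Supplemental (28.1% flat on bonus): 28.1% × $10,100.00 = $2,838.10
Total income tax: $1,309.00 + $2,838.10 = $4,147.10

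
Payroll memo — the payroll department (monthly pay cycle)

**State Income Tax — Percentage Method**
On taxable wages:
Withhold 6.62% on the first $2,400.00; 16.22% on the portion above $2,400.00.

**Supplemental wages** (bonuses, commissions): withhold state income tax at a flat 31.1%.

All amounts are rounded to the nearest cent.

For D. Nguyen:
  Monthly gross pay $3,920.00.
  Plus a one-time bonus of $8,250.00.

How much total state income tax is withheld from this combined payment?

$2,971.17

State Income Tax: taxable = $3,920.00
  $158.88 + 16.22% × ($3,920.00 − $2,400.00) = $158.88 + 16.22% × $1,520.00 = $405.42
Supplemental (31.1% flat on bonus): 31.1% × $8,250.00 = $2,565.75
Total state income tax: $405.42 + $2,565.75 = $2,971.17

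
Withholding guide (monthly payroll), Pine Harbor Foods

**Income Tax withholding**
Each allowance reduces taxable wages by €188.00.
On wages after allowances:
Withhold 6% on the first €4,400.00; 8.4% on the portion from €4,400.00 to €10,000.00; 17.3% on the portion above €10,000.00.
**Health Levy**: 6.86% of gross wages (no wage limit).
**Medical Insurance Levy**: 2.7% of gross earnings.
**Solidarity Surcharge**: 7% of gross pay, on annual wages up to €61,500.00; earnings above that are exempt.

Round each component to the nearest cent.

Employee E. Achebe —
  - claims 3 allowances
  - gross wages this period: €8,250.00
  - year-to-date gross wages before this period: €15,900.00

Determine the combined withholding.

€1,906.22

Income Tax: taxable = €8,250.00 − 3×€188.00 = €7,686.00
  €264.00 + 8.4% × (€7,686.00 − €4,400.00) = €264.00 + 8.4% × €3,286.00 = €540.02
Health Levy: 6.86% × €8,250.00 = €565.95
Medical Insurance Levy: 2.7% × €8,250.00 = €222.75
Solidarity Surcharge: 7% × €8,250.00 = €577.50
Total: €540.02 + €565.95 + €222.75 + €577.50 = €1,906.22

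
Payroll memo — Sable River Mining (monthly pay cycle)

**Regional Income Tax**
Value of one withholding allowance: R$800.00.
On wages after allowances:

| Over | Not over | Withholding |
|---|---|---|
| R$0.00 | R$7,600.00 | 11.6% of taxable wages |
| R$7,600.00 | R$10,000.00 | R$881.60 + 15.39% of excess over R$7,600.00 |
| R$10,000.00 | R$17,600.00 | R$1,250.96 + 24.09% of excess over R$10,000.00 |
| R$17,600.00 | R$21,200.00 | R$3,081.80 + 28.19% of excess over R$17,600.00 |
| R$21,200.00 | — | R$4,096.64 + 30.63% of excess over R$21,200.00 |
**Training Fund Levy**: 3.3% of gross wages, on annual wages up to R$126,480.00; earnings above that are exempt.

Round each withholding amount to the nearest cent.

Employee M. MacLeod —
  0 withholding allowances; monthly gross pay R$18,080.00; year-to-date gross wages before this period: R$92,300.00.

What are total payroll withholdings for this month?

Regional Income Tax: taxable = R$18,080.00
  R$3,081.80 + 28.19% × (R$18,080.00 − R$17,600.00) = R$3,081.80 + 28.19% × R$480.00 = R$3,217.11
Training Fund Levy: 3.3% × R$18,080.00 = R$596.64
Total: R$3,217.11 + R$596.64 = R$3,813.75

R$3,813.75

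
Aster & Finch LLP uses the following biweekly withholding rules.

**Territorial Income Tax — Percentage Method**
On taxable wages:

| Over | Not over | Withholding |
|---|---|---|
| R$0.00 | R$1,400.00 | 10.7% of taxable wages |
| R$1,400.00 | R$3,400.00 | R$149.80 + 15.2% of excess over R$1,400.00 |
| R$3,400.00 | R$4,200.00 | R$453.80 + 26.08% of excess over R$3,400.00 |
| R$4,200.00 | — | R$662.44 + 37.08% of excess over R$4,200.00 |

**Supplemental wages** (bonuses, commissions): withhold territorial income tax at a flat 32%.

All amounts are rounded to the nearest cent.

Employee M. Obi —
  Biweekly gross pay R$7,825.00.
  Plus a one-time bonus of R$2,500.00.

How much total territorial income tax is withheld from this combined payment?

Territorial Income Tax: taxable = R$7,825.00
  R$662.44 + 37.08% × (R$7,825.00 − R$4,200.00) = R$662.44 + 37.08% × R$3,625.00 = R$2,006.59
Supplemental (32% flat on bonus): 32% × R$2,500.00 = R$800.00
Total territorial income tax: R$2,006.59 + R$800.00 = R$2,806.59

R$2,806.59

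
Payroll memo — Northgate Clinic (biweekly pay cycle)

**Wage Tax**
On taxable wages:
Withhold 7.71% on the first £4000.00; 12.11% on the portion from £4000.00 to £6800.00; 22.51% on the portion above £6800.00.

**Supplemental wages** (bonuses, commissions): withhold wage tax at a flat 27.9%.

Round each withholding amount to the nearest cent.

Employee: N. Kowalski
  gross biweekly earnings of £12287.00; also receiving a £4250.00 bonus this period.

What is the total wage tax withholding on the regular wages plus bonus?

Wage Tax: taxable = £12287.00
  £647.48 + 22.51% × (£12287.00 − £6800.00) = £647.48 + 22.51% × £5487.00 = £1882.60
Supplemental (27.9% flat on bonus): 27.9% × £4250.00 = £1185.75
Total wage tax: £1882.60 + £1185.75 = £3068.35

£3068.35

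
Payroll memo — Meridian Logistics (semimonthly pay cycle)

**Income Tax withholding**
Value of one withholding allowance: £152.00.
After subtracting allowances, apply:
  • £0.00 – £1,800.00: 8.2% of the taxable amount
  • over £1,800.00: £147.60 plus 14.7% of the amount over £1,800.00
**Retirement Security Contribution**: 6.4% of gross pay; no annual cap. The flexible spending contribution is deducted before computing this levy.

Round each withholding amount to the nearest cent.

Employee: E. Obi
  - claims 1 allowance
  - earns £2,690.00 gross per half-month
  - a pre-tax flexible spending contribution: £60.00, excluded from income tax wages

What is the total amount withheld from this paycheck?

Income Tax: taxable = £2,690.00 − £60.00 − 1×£152.00 = £2,478.00
  £147.60 + 14.7% × (£2,478.00 − £1,800.00) = £147.60 + 14.7% × £678.00 = £247.27
Retirement Security Contribution: 6.4% × £2,630.00 = £168.32
Total: £247.27 + £168.32 = £415.59

£415.59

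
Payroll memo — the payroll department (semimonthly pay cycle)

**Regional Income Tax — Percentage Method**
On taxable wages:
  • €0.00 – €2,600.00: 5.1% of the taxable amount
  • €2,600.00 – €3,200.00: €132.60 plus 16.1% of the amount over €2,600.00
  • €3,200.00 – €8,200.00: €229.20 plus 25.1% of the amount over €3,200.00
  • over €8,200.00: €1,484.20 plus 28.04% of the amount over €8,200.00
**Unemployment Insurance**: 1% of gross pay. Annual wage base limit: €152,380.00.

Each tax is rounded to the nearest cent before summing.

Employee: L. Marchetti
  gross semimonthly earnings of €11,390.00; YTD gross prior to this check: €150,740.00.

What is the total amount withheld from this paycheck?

€2,395.08

Regional Income Tax: taxable = €11,390.00
  €1,484.20 + 28.04% × (€11,390.00 − €8,200.00) = €1,484.20 + 28.04% × €3,190.00 = €2,378.68
Unemployment Insurance: cap €152,380.00 − YTD €150,740.00 = €1,640.00 subject; 1% × €1,640.00 = €16.40
Total: €2,378.68 + €16.40 = €2,395.08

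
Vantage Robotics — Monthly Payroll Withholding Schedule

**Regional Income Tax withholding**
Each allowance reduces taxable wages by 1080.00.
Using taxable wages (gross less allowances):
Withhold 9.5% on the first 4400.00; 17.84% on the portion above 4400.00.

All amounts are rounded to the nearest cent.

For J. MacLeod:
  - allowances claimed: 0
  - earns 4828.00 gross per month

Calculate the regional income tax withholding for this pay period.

494.36

Regional Income Tax: taxable = 4828.00
  418.00 + 17.84% × (4828.00 − 4400.00) = 418.00 + 17.84% × 428.00 = 494.36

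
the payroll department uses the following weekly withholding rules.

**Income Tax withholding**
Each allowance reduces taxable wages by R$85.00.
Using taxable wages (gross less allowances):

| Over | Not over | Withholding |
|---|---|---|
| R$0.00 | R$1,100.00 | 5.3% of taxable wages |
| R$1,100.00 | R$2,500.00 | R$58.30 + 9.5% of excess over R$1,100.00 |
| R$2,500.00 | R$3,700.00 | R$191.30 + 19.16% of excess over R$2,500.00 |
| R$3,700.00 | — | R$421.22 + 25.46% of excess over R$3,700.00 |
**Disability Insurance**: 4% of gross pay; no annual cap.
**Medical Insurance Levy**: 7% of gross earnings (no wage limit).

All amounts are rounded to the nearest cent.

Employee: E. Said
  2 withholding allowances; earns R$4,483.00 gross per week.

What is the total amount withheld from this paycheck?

Income Tax: taxable = R$4,483.00 − 2×R$85.00 = R$4,313.00
  R$421.22 + 25.46% × (R$4,313.00 − R$3,700.00) = R$421.22 + 25.46% × R$613.00 = R$577.29
Disability Insurance: 4% × R$4,483.00 = R$179.32
Medical Insurance Levy: 7% × R$4,483.00 = R$313.81
Total: R$577.29 + R$179.32 + R$313.81 = R$1,070.42

R$1,070.42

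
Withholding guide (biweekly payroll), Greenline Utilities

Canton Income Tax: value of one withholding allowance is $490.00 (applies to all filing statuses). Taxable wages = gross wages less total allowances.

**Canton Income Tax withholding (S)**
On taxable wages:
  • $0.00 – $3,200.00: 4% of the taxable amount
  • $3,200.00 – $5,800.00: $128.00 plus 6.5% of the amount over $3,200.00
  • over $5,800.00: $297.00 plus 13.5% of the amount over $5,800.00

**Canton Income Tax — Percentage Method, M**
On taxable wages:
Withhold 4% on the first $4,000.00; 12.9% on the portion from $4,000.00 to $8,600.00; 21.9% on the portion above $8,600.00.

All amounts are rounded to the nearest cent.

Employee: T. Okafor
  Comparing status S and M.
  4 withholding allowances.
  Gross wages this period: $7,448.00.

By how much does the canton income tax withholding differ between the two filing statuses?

$75.23

Canton Income Tax (S): taxable = $7,448.00 − 4×$490.00 = $5,488.00
  $128.00 + 6.5% × ($5,488.00 − $3,200.00) = $128.00 + 6.5% × $2,288.00 = $276.72
Canton Income Tax (M): taxable = $7,448.00 − 4×$490.00 = $5,488.00
  $160.00 + 12.9% × ($5,488.00 − $4,000.00) = $160.00 + 12.9% × $1,488.00 = $351.95
Difference: |$276.72 − $351.95| = $75.23 (higher under M)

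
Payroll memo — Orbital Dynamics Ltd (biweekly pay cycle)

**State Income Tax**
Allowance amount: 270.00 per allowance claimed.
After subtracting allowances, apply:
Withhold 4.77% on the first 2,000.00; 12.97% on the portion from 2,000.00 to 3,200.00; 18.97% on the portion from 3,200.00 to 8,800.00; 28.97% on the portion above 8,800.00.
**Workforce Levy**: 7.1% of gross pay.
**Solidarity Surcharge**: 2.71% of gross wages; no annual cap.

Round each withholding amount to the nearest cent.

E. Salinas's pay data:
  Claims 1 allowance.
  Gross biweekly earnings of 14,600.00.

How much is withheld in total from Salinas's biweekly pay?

4,347.66

State Income Tax: taxable = 14,600.00 − 1×270.00 = 14,330.00
  1,313.36 + 28.97% × (14,330.00 − 8,800.00) = 1,313.36 + 28.97% × 5,530.00 = 2,915.40
Workforce Levy: 7.1% × 14,600.00 = 1,036.60
Solidarity Surcharge: 2.71% × 14,600.00 = 395.66
Total: 2,915.40 + 1,036.60 + 395.66 = 4,347.66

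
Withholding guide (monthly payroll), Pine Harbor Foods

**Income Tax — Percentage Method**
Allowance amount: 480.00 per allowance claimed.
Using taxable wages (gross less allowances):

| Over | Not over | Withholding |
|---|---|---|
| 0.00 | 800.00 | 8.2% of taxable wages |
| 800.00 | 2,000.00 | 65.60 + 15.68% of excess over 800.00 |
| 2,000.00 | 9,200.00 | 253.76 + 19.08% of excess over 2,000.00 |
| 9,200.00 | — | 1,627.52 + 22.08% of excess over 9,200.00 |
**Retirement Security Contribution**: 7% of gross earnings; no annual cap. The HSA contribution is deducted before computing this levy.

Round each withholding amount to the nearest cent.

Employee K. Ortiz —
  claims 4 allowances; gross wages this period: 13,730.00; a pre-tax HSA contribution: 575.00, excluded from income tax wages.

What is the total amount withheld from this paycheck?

2,997.70

Income Tax: taxable = 13,730.00 − 575.00 − 4×480.00 = 11,235.00
  1,627.52 + 22.08% × (11,235.00 − 9,200.00) = 1,627.52 + 22.08% × 2,035.00 = 2,076.85
Retirement Security Contribution: 7% × 13,155.00 = 920.85
Total: 2,076.85 + 920.85 = 2,997.70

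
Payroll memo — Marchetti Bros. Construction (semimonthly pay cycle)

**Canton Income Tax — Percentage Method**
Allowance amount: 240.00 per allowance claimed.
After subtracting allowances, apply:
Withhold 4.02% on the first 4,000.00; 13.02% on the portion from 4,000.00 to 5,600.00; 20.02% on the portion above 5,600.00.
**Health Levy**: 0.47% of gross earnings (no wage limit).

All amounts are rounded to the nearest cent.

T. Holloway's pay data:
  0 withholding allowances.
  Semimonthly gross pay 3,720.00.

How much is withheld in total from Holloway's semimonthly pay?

167.02

Canton Income Tax: taxable = 3,720.00
  4.02% × 3,720.00 = 149.54
Health Levy: 0.47% × 3,720.00 = 17.48
Total: 149.54 + 17.48 = 167.02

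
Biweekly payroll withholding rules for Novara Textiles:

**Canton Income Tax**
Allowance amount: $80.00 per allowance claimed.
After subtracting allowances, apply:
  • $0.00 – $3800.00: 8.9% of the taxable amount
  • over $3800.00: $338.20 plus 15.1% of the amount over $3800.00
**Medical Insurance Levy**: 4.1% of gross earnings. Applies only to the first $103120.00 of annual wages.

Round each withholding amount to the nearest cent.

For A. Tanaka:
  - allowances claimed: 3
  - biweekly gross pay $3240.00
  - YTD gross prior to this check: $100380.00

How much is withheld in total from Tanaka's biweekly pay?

Canton Income Tax: taxable = $3240.00 − 3×$80.00 = $3000.00
  8.9% × $3000.00 = $267.00
Medical Insurance Levy: cap $103120.00 − YTD $100380.00 = $2740.00 subject; 4.1% × $2740.00 = $112.34
Total: $267.00 + $112.34 = $379.34

$379.34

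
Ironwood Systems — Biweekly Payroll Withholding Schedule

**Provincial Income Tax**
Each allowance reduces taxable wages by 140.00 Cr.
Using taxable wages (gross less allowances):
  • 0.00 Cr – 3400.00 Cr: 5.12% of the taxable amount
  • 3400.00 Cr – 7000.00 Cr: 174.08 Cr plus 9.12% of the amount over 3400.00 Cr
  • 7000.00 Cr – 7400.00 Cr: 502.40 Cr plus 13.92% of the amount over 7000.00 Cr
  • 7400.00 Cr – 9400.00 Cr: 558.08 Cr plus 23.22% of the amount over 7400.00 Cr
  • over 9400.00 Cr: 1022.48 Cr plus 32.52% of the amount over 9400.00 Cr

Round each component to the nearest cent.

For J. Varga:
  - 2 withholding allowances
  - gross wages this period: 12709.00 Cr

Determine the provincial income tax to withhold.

2007.51 Cr

Provincial Income Tax: taxable = 12709.00 Cr − 2×140.00 Cr = 12429.00 Cr
  1022.48 Cr + 32.52% × (12429.00 Cr − 9400.00 Cr) = 1022.48 Cr + 32.52% × 3029.00 Cr = 2007.51 Cr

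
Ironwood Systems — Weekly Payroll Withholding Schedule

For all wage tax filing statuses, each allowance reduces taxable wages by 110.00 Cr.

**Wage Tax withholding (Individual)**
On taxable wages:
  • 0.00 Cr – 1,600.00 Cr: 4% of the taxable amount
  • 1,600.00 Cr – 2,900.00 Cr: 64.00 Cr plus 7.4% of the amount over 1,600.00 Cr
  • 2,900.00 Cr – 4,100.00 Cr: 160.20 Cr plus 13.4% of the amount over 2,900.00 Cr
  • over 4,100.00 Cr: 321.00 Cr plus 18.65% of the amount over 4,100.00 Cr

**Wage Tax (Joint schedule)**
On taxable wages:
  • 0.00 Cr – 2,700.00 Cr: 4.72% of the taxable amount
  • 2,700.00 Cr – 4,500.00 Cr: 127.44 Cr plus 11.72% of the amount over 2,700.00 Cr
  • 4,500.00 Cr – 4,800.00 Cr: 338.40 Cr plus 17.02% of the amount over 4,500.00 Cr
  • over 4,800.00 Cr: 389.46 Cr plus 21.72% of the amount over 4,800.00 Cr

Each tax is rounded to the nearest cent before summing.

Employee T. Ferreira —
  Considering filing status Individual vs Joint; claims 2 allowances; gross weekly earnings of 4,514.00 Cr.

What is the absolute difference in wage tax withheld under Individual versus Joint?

42.92 Cr

Wage Tax (Individual): taxable = 4,514.00 Cr − 2×110.00 Cr = 4,294.00 Cr
  321.00 Cr + 18.65% × (4,294.00 Cr − 4,100.00 Cr) = 321.00 Cr + 18.65% × 194.00 Cr = 357.18 Cr
Wage Tax (Joint): taxable = 4,514.00 Cr − 2×110.00 Cr = 4,294.00 Cr
  127.44 Cr + 11.72% × (4,294.00 Cr − 2,700.00 Cr) = 127.44 Cr + 11.72% × 1,594.00 Cr = 314.26 Cr
Difference: |357.18 Cr − 314.26 Cr| = 42.92 Cr (higher under Individual)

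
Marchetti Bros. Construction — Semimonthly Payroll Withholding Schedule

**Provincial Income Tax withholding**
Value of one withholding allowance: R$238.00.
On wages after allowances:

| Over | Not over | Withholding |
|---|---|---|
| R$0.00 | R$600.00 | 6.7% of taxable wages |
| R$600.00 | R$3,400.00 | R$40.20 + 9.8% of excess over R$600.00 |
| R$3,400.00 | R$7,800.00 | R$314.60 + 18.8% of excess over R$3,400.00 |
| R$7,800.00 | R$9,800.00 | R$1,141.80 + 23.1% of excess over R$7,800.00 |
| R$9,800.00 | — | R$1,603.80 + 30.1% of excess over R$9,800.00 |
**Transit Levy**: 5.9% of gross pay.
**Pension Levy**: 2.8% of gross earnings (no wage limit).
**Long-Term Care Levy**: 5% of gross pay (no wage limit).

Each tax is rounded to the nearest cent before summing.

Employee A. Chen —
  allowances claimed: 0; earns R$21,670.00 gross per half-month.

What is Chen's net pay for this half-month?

R$13,524.54

Provincial Income Tax: taxable = R$21,670.00
  R$1,603.80 + 30.1% × (R$21,670.00 − R$9,800.00) = R$1,603.80 + 30.1% × R$11,870.00 = R$5,176.67
Transit Levy: 5.9% × R$21,670.00 = R$1,278.53
Pension Levy: 2.8% × R$21,670.00 = R$606.76
Long-Term Care Levy: 5% × R$21,670.00 = R$1,083.50
Total withheld: R$5,176.67 + R$1,278.53 + R$606.76 + R$1,083.50 = R$8,145.46
Net pay: R$21,670.00 − R$8,145.46 = R$13,524.54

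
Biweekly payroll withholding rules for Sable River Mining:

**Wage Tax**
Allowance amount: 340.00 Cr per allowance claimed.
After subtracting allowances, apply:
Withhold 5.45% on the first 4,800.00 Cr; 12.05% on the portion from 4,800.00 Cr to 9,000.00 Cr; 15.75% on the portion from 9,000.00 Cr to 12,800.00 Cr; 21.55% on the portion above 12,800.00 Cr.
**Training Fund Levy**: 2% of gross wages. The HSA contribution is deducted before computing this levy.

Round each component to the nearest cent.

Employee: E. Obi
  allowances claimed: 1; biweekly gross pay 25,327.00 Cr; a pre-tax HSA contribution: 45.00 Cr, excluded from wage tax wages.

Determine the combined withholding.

4,488.44 Cr

Wage Tax: taxable = 25,327.00 Cr − 45.00 Cr − 1×340.00 Cr = 24,942.00 Cr
  1,366.20 Cr + 21.55% × (24,942.00 Cr − 12,800.00 Cr) = 1,366.20 Cr + 21.55% × 12,142.00 Cr = 3,982.80 Cr
Training Fund Levy: 2% × 25,282.00 Cr = 505.64 Cr
Total: 3,982.80 Cr + 505.64 Cr = 4,488.44 Cr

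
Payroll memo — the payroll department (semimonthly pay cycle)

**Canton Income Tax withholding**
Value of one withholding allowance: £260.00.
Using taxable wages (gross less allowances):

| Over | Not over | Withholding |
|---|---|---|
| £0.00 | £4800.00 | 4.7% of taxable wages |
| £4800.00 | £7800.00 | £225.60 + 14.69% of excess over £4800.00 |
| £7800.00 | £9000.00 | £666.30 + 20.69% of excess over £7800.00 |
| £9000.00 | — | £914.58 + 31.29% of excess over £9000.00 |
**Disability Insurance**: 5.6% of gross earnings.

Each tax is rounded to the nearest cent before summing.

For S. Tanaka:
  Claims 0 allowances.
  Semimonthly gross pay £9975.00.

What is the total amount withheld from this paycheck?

£1778.26

Canton Income Tax: taxable = £9975.00
  £914.58 + 31.29% × (£9975.00 − £9000.00) = £914.58 + 31.29% × £975.00 = £1219.66
Disability Insurance: 5.6% × £9975.00 = £558.60
Total: £1219.66 + £558.60 = £1778.26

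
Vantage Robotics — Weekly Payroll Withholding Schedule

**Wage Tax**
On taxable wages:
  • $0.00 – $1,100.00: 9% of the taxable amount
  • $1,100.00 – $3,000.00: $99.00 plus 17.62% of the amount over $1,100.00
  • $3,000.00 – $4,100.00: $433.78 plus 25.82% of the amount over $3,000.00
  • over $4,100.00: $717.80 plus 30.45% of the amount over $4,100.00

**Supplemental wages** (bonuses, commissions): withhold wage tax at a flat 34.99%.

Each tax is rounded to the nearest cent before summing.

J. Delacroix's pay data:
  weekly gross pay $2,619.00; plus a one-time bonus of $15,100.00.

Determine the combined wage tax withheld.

$5,650.14

Wage Tax: taxable = $2,619.00
  $99.00 + 17.62% × ($2,619.00 − $1,100.00) = $99.00 + 17.62% × $1,519.00 = $366.65
Supplemental (34.99% flat on bonus): 34.99% × $15,100.00 = $5,283.49
Total wage tax: $366.65 + $5,283.49 = $5,650.14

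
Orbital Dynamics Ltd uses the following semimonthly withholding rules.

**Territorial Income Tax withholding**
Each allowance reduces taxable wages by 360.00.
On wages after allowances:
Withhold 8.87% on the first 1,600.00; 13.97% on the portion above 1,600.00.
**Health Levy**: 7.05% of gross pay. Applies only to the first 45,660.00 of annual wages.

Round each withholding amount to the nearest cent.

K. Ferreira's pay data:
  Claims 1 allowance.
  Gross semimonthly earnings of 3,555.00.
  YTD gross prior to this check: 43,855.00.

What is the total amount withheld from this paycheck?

Territorial Income Tax: taxable = 3,555.00 − 1×360.00 = 3,195.00
  141.92 + 13.97% × (3,195.00 − 1,600.00) = 141.92 + 13.97% × 1,595.00 = 364.74
Health Levy: cap 45,660.00 − YTD 43,855.00 = 1,805.00 subject; 7.05% × 1,805.00 = 127.25
Total: 364.74 + 127.25 = 491.99

491.99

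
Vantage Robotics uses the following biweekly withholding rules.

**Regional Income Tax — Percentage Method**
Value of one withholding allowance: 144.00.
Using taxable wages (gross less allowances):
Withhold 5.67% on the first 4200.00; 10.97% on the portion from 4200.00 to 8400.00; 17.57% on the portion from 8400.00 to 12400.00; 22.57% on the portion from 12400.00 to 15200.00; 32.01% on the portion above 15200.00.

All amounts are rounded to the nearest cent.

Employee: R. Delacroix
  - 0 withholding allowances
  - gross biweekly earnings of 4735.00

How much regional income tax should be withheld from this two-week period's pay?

Regional Income Tax: taxable = 4735.00
  238.14 + 10.97% × (4735.00 − 4200.00) = 238.14 + 10.97% × 535.00 = 296.83

296.83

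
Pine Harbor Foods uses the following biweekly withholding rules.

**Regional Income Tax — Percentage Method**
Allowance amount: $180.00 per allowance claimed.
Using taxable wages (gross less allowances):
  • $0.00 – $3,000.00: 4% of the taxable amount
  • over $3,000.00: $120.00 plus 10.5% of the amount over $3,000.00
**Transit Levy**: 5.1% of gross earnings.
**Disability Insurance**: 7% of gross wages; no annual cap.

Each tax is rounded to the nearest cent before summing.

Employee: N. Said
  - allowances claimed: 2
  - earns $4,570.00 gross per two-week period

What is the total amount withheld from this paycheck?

Regional Income Tax: taxable = $4,570.00 − 2×$180.00 = $4,210.00
  $120.00 + 10.5% × ($4,210.00 − $3,000.00) = $120.00 + 10.5% × $1,210.00 = $247.05
Transit Levy: 5.1% × $4,570.00 = $233.07
Disability Insurance: 7% × $4,570.00 = $319.90
Total: $247.05 + $233.07 + $319.90 = $800.02

$800.02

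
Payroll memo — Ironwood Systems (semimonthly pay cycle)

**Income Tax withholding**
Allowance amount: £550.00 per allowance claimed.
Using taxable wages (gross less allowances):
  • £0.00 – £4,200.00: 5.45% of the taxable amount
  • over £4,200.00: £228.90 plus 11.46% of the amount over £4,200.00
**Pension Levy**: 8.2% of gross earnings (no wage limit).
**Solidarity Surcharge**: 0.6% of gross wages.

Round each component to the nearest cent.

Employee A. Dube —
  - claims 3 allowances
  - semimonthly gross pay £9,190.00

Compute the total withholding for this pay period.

Income Tax: taxable = £9,190.00 − 3×£550.00 = £7,540.00
  £228.90 + 11.46% × (£7,540.00 − £4,200.00) = £228.90 + 11.46% × £3,340.00 = £611.66
Pension Levy: 8.2% × £9,190.00 = £753.58
Solidarity Surcharge: 0.6% × £9,190.00 = £55.14
Total: £611.66 + £753.58 + £55.14 = £1,420.38

£1,420.38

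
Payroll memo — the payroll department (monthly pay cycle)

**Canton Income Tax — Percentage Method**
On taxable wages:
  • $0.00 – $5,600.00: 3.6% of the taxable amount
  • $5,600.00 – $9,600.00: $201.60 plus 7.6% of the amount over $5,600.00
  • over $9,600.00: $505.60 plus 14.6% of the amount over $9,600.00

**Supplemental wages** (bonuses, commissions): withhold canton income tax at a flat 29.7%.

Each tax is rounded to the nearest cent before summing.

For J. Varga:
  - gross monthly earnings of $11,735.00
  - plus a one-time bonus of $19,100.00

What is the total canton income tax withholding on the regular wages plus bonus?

Canton Income Tax: taxable = $11,735.00
  $505.60 + 14.6% × ($11,735.00 − $9,600.00) = $505.60 + 14.6% × $2,135.00 = $817.31
Supplemental (29.7% flat on bonus): 29.7% × $19,100.00 = $5,672.70
Total canton income tax: $817.31 + $5,672.70 = $6,490.01

$6,490.01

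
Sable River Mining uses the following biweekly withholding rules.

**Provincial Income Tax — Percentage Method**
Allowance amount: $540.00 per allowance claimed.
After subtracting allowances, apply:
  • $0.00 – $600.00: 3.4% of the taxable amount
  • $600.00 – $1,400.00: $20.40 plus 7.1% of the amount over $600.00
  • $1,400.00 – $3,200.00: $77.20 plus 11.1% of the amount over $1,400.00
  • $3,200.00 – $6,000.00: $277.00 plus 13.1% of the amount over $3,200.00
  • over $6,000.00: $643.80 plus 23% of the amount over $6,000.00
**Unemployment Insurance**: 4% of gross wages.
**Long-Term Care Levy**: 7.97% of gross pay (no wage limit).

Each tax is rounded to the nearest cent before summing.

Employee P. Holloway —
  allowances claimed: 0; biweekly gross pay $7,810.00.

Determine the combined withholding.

$1,994.96

Provincial Income Tax: taxable = $7,810.00
  $643.80 + 23% × ($7,810.00 − $6,000.00) = $643.80 + 23% × $1,810.00 = $1,060.10
Unemployment Insurance: 4% × $7,810.00 = $312.40
Long-Term Care Levy: 7.97% × $7,810.00 = $622.46
Total: $1,060.10 + $312.40 + $622.46 = $1,994.96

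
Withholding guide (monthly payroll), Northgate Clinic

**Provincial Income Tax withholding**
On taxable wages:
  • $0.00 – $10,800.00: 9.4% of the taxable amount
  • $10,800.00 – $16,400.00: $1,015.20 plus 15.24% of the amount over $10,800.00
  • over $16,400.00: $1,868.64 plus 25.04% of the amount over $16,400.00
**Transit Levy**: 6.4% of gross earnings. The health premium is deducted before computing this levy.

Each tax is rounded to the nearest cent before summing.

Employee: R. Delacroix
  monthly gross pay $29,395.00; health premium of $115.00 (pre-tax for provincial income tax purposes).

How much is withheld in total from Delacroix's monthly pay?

$6,967.71

Provincial Income Tax: taxable = $29,395.00 − $115.00 = $29,280.00
  $1,868.64 + 25.04% × ($29,280.00 − $16,400.00) = $1,868.64 + 25.04% × $12,880.00 = $5,093.79
Transit Levy: 6.4% × $29,280.00 = $1,873.92
Total: $5,093.79 + $1,873.92 = $6,967.71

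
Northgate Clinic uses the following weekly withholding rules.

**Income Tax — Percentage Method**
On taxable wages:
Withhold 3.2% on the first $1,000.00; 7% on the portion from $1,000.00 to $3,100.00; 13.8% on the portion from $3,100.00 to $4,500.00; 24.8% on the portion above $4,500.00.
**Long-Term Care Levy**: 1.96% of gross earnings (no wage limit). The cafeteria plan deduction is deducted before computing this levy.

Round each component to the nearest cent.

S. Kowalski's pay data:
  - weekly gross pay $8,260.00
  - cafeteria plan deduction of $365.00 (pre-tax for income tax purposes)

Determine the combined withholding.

Income Tax: taxable = $8,260.00 − $365.00 = $7,895.00
  $372.20 + 24.8% × ($7,895.00 − $4,500.00) = $372.20 + 24.8% × $3,395.00 = $1,214.16
Long-Term Care Levy: 1.96% × $7,895.00 = $154.74
Total: $1,214.16 + $154.74 = $1,368.90

$1,368.90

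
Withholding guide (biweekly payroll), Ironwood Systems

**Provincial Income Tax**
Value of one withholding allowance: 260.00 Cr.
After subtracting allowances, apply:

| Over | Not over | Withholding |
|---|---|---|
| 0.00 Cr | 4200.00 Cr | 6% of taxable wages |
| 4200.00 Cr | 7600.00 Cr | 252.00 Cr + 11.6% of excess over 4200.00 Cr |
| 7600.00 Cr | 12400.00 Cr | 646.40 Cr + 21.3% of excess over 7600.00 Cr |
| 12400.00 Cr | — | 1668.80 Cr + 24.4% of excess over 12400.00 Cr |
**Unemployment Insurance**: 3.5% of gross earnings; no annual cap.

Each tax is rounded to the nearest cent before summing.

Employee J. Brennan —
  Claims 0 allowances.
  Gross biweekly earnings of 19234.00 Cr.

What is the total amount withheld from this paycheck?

Provincial Income Tax: taxable = 19234.00 Cr
  1668.80 Cr + 24.4% × (19234.00 Cr − 12400.00 Cr) = 1668.80 Cr + 24.4% × 6834.00 Cr = 3336.30 Cr
Unemployment Insurance: 3.5% × 19234.00 Cr = 673.19 Cr
Total: 3336.30 Cr + 673.19 Cr = 4009.49 Cr

4009.49 Cr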